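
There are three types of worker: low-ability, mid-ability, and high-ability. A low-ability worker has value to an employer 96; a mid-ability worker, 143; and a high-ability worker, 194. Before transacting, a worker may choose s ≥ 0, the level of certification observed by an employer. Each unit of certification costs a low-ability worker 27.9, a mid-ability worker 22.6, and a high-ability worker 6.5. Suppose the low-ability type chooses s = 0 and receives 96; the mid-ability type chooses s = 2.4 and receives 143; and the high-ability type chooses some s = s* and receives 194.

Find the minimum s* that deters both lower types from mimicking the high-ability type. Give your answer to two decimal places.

4.66

Mid-ability type (on-path payoff 143 − 22.6×2.4 = 88.76) won't mimic when 88.76 ≥ 194 − 22.6·s*, i.e. s* ≥ 4.66.
Low-ability type (on-path payoff 96) won't mimic when 96 ≥ 194 − 27.9·s*, i.e. s* ≥ 3.51.
Both must hold, so s* = max(3.51, 4.66) = 4.66. The mid-ability type's constraint binds.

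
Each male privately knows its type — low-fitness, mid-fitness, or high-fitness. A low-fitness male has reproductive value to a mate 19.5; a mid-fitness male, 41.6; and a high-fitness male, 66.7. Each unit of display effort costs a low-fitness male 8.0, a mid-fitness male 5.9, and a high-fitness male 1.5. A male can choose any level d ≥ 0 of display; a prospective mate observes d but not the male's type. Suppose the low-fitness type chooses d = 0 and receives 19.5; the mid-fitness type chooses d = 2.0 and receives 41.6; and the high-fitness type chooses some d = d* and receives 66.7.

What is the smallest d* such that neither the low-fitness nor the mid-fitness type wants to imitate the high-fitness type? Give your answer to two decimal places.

6.25

Low-fitness type (on-path payoff 19.5) won't mimic when 19.5 ≥ 66.7 − 8.0·d*, i.e. d* ≥ 5.90.
Mid-fitness type (on-path payoff 41.6 − 5.9×2.0 = 29.8) won't mimic when 29.8 ≥ 66.7 − 5.9·d*, i.e. d* ≥ 6.25.
Both must hold, so d* = max(5.90, 6.25) = 6.25. The mid-fitness type's constraint binds.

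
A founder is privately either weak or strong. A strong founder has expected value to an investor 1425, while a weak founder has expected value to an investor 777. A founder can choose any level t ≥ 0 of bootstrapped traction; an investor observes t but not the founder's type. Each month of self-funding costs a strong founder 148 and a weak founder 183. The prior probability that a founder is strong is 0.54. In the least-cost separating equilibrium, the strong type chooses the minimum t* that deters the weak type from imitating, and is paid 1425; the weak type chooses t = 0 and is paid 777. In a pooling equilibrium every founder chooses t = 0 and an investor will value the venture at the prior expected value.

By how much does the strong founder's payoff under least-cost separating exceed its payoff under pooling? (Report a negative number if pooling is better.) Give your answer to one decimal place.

Least-cost separating signal: t* solves 777 = 1425 − 183·t*, so t* = (1425 − 777)/183 ≈ 3.5410.
Strong type's separating payoff: 1425 − 148 × t* = 1425 − 148 × (1425 − 777)/183 = 1425 − 95904/183 ≈ 900.934.
Pooling payoff: 0.54 × 1425 + 0.46 × 777 = 1126.92.
Difference: 900.934 − 1126.92 = -225.986, i.e. -226.0 to one decimal place.
The strong type would prefer the pooling outcome.

-226.0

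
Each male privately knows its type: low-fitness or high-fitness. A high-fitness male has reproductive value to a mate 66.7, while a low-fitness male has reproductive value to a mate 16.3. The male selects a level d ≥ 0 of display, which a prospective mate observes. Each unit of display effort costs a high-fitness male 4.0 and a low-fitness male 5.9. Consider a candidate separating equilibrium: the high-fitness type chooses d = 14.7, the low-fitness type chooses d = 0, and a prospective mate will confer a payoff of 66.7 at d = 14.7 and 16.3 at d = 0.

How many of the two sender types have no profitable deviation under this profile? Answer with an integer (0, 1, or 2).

1

High-fitness type: signal → 66.7 − 4.0 × 14.7 = 7.9; deviate to 0 → 16.3. IC fails (7.9 < 16.3).
Low-fitness type: stay at 0 → 16.3; mimic → 66.7 − 5.9 × 14.7 = -20.03. IC holds (16.3 ≥ -20.03).
1 of 2 constraints hold, so this profile is not an equilibrium.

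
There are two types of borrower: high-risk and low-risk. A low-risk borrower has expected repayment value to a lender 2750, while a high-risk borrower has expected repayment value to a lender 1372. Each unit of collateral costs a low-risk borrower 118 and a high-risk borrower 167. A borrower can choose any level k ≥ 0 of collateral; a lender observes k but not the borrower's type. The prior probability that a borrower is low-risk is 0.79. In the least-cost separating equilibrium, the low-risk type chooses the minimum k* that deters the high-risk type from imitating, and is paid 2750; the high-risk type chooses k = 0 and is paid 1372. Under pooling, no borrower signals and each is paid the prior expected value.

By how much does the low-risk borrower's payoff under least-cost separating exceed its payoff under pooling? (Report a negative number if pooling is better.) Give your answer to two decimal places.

-684.30

Least-cost separating signal: k* solves 1372 = 2750 − 167·k*, so k* = (2750 − 1372)/167 ≈ 8.2515.
Low-risk type's separating payoff: 2750 − 118 × k* = 2750 − 118 × (2750 − 1372)/167 = 2750 − 162604/167 ≈ 1776.3234.
Pooling payoff: 0.79 × 2750 + 0.21 × 1372 = 2460.62.
Difference: 1776.3234 − 2460.62 = -684.2966, i.e. -684.30 to two decimal places.
The low-risk type would prefer the pooling outcome.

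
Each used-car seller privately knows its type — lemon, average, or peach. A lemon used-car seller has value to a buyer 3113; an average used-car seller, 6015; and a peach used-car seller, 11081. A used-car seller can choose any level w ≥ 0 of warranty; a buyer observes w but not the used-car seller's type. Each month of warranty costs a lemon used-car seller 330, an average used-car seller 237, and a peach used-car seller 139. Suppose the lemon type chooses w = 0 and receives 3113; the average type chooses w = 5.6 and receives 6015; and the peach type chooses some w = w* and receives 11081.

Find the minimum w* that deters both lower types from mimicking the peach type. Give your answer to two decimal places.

Average type (on-path payoff 6015 − 237×5.6 = 4687.8) won't mimic when 4687.8 ≥ 11081 − 237·w*, i.e. w* ≥ 26.98.
Lemon type (on-path payoff 3113) won't mimic when 3113 ≥ 11081 − 330·w*, i.e. w* ≥ 24.15.
Both must hold, so w* = max(24.15, 26.98) = 26.98. The average type's constraint binds.

26.98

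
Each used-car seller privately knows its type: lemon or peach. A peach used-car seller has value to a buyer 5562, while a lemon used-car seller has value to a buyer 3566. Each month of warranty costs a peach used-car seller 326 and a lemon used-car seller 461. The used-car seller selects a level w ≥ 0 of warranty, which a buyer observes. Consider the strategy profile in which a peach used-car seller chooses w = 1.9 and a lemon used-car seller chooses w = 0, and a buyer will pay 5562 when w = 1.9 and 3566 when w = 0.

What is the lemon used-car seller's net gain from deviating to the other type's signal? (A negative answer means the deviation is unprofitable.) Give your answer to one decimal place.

1120.1

Playing w = 0 the lemon used-car seller receives 3566.
Deviating to w = 1.9 brings payment 5562 at cost 461 × 1.9 = 875.9, netting 4686.1.
Gain from deviating: 4686.1 − 3566 = 1120.1.
The gain is positive, so the lemon type's incentive-compatibility constraint is violated — this profile is not a separating equilibrium.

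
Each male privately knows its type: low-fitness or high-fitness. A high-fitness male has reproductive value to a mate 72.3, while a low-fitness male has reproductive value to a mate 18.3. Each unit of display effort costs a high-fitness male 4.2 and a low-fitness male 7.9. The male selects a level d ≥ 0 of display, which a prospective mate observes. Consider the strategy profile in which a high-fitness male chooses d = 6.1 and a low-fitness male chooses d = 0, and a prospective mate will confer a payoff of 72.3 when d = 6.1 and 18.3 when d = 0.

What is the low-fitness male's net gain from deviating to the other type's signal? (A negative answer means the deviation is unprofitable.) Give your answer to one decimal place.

5.8

Playing d = 0 the low-fitness male receives 18.3.
Deviating to d = 6.1 brings payment 72.3 at cost 7.9 × 6.1 = 48.19, netting 24.11.
Gain from deviating: 24.11 − 18.3 = 5.81, i.e. 5.8 to one decimal place.
The gain is positive, so the low-fitness type's incentive-compatibility constraint is violated — this profile is not a separating equilibrium.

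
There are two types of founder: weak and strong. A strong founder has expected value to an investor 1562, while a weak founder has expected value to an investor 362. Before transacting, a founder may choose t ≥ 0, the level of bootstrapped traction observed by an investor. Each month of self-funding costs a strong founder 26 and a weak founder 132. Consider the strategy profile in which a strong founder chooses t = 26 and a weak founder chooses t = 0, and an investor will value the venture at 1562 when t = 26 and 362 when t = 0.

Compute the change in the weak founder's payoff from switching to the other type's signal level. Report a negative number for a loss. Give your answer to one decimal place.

Playing t = 0 the weak founder receives 362.
Deviating to t = 26 brings payment 1562 at cost 132 × 26 = 3432, netting -1870.
Gain from deviating: -1870 − 362 = -2232.0.
The gain is negative, so the weak type's incentive-compatibility constraint is satisfied.

-2232.0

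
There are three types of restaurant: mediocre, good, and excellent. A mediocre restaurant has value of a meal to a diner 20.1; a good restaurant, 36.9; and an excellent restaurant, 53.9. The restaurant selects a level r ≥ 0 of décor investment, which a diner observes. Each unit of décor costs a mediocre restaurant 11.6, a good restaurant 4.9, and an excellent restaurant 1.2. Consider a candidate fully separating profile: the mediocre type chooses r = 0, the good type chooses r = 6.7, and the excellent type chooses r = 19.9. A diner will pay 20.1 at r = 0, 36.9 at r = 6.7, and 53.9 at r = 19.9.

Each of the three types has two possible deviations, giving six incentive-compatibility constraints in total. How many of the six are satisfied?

5

Mediocre (own payoff 20.1): to r=6.7 gives 36.9 − 11.6×6.7 = -40.82 → no gain ✓; to r=19.9 gives 53.9 − 11.6×19.9 = -176.94 → no gain ✓.
Excellent (own payoff 53.9 − 1.2×19.9 = 30.02): to r=0 gives 20.1 → no gain ✓; to r=6.7 gives 36.9 − 1.2×6.7 = 28.86 → no gain ✓.
Good (own payoff 36.9 − 4.9×6.7 = 4.07): to r=0 gives 20.1 → profitable ✗; to r=19.9 gives 53.9 − 4.9×19.9 = -43.61 → no gain ✓.
5 of the 6 constraints hold; not an equilibrium.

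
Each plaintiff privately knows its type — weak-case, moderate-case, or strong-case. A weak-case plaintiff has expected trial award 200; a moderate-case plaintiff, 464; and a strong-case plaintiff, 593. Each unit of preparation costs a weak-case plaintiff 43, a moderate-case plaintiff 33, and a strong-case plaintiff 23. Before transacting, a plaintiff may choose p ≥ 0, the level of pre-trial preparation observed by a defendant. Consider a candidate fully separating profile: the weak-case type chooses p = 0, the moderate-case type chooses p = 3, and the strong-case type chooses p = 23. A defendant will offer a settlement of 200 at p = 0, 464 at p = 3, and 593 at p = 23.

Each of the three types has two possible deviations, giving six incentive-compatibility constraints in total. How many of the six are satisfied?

Weak-case (own payoff 200): to p=3 gives 464 − 43×3 = 335 → profitable ✗; to p=23 gives 593 − 43×23 = -396 → no gain ✓.
Strong-case (own payoff 593 − 23×23 = 64): to p=0 gives 200 → profitable ✗; to p=3 gives 464 − 23×3 = 395 → profitable ✗.
Moderate-case (own payoff 464 − 33×3 = 365): to p=0 gives 200 → no gain ✓; to p=23 gives 593 − 33×23 = -166 → no gain ✓.
3 of the 6 constraints hold; not an equilibrium.

3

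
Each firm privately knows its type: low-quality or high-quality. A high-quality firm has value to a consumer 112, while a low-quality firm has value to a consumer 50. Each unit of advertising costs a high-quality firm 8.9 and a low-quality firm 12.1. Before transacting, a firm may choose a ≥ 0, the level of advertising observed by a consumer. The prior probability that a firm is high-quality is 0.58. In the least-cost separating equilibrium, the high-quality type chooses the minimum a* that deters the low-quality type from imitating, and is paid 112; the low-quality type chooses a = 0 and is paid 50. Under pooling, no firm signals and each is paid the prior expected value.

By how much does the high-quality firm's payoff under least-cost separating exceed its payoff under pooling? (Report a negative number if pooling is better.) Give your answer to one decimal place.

Least-cost separating signal: a* solves 50 = 112 − 12.1·a*, so a* = (112 − 50)/12.1 ≈ 5.1240.
High-quality type's separating payoff: 112 − 8.9 × a* = 112 − 8.9 × (112 − 50)/12.1 = 112 − 551.8/12.1 ≈ 66.397.
Pooling payoff: 0.58 × 112 + 0.42 × 50 = 85.96.
Difference: 66.397 − 85.96 = -19.563, i.e. -19.6 to one decimal place.
The high-quality type would prefer the pooling outcome.

-19.6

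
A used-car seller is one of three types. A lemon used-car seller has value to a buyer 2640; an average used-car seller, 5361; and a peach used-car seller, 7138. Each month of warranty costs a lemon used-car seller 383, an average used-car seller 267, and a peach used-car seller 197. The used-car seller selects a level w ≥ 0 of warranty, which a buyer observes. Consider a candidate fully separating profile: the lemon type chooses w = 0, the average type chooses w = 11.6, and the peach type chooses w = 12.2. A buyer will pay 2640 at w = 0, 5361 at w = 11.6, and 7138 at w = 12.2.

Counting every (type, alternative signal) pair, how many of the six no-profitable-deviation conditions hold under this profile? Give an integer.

4

Average (own payoff 5361 − 267×11.6 = 2263.8): to w=0 gives 2640 → profitable ✗; to w=12.2 gives 7138 − 267×12.2 = 3880.6 → profitable ✗.
Lemon (own payoff 2640): to w=11.6 gives 5361 − 383×11.6 = 918.2 → no gain ✓; to w=12.2 gives 7138 − 383×12.2 = 2465.4 → no gain ✓.
Peach (own payoff 7138 − 197×12.2 = 4734.6): to w=0 gives 2640 → no gain ✓; to w=11.6 gives 5361 − 197×11.6 = 3075.8 → no gain ✓.
4 of the 6 constraints hold; not an equilibrium.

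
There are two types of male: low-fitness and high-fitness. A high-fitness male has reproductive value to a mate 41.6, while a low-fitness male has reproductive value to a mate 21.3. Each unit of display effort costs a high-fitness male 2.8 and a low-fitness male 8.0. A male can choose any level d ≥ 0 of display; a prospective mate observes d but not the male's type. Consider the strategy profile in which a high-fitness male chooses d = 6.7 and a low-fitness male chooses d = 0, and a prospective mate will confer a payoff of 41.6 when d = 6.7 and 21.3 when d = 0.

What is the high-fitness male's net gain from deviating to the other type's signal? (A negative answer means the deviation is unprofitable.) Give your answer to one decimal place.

-1.5

Playing d = 6.7 the high-fitness male receives 41.6 − 2.8 × 6.7 = 22.84.
Deviating to d = 0 yields 21.3 instead.
Gain from deviating: 21.3 − 22.84 = -1.54, i.e. -1.5 to one decimal place.
The gain is negative, so the high-fitness type's incentive-compatibility constraint is satisfied.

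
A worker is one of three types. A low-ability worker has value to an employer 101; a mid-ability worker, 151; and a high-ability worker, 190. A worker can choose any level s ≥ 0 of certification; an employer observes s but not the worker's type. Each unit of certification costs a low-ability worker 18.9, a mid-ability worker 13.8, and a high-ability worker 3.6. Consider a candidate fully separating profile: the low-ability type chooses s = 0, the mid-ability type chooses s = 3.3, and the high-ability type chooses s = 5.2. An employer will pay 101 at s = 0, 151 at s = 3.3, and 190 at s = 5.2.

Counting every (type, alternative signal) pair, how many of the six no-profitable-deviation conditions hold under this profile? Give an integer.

5

Low-ability (own payoff 101): to s=3.3 gives 151 − 18.9×3.3 = 88.63 → no gain ✓; to s=5.2 gives 190 − 18.9×5.2 = 91.72 → no gain ✓.
High-ability (own payoff 190 − 3.6×5.2 = 171.28): to s=0 gives 101 → no gain ✓; to s=3.3 gives 151 − 3.6×3.3 = 139.12 → no gain ✓.
Mid-ability (own payoff 151 − 13.8×3.3 = 105.46): to s=0 gives 101 → no gain ✓; to s=5.2 gives 190 − 13.8×5.2 = 118.24 → profitable ✗.
5 of the 6 constraints hold; not an equilibrium.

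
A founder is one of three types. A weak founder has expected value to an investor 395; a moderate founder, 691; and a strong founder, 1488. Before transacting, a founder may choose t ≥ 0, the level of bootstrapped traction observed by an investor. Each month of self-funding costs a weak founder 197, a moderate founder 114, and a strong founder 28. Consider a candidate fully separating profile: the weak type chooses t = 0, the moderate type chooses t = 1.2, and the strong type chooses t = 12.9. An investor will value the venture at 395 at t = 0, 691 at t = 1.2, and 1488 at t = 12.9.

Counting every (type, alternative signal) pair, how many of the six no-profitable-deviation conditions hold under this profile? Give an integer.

Moderate (own payoff 691 − 114×1.2 = 554.2): to t=0 gives 395 → no gain ✓; to t=12.9 gives 1488 − 114×12.9 = 17.4 → no gain ✓.
Strong (own payoff 1488 − 28×12.9 = 1126.8): to t=0 gives 395 → no gain ✓; to t=1.2 gives 691 − 28×1.2 = 657.4 → no gain ✓.
Weak (own payoff 395): to t=1.2 gives 691 − 197×1.2 = 454.6 → profitable ✗; to t=12.9 gives 1488 − 197×12.9 = -1053.3 → no gain ✓.
5 of the 6 constraints hold; not an equilibrium.

5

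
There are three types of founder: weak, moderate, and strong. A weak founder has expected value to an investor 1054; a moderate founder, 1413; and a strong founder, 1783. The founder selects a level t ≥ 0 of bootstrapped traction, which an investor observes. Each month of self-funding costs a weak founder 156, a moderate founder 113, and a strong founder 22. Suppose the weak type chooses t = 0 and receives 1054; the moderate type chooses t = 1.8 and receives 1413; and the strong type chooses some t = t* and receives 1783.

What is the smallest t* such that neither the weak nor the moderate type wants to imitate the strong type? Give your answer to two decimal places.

Weak type (on-path payoff 1054) won't mimic when 1054 ≥ 1783 − 156·t*, i.e. t* ≥ 4.67.
Moderate type (on-path payoff 1413 − 113×1.8 = 1209.6) won't mimic when 1209.6 ≥ 1783 − 113·t*, i.e. t* ≥ 5.07.
Both must hold, so t* = max(4.67, 5.07) = 5.07. The moderate type's constraint binds.

5.07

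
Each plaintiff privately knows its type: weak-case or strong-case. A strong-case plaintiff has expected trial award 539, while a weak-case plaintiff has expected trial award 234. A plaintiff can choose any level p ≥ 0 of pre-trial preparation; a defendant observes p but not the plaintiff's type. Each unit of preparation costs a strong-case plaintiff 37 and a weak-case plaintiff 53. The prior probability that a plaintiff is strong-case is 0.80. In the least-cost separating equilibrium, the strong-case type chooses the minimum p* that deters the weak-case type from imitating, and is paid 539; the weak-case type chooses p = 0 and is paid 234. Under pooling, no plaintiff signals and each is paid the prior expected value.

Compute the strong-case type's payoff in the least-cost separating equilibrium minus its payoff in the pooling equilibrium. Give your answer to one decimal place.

-151.9

Least-cost separating signal: p* solves 234 = 539 − 53·p*, so p* = (539 − 234)/53 ≈ 5.7547.
Strong-case type's separating payoff: 539 − 37 × p* = 539 − 37 × (539 − 234)/53 = 539 − 11285/53 ≈ 326.075.
Pooling payoff: 0.80 × 539 + 0.20 × 234 = 478.
Difference: 326.075 − 478 = -151.925, i.e. -151.9 to one decimal place.
The strong-case type would prefer the pooling outcome.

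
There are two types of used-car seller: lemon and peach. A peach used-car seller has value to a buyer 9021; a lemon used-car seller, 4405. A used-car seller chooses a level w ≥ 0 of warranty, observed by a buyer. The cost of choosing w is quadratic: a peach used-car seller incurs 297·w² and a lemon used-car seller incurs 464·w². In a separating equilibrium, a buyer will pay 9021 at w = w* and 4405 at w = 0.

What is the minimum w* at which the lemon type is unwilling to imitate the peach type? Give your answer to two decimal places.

The lemon type at w = 0 receives 4405; imitating at w* yields 9021 − 464·w*².
Indifference: 4405 = 9021 − 464·w*², so w*² = (9021 − 4405) / 464 ≈ 9.9483.
w* = √9.9483 ≈ 3.15.

3.15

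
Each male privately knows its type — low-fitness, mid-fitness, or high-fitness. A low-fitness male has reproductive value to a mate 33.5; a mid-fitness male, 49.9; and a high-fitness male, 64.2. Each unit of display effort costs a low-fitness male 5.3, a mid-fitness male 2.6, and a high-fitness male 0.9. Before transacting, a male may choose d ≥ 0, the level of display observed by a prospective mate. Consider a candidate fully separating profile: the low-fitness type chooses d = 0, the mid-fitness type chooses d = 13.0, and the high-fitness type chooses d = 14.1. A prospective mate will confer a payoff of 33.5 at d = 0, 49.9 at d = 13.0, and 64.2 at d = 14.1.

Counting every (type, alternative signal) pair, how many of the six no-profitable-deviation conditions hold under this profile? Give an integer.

4

Low-fitness (own payoff 33.5): to d=13.0 gives 49.9 − 5.3×13.0 = -19 → no gain ✓; to d=14.1 gives 64.2 − 5.3×14.1 = -10.53 → no gain ✓.
Mid-fitness (own payoff 49.9 − 2.6×13.0 = 16.1): to d=0 gives 33.5 → profitable ✗; to d=14.1 gives 64.2 − 2.6×14.1 = 27.54 → profitable ✗.
High-fitness (own payoff 64.2 − 0.9×14.1 = 51.51): to d=0 gives 33.5 → no gain ✓; to d=13.0 gives 49.9 − 0.9×13.0 = 38.2 → no gain ✓.
4 of the 6 constraints hold; not an equilibrium.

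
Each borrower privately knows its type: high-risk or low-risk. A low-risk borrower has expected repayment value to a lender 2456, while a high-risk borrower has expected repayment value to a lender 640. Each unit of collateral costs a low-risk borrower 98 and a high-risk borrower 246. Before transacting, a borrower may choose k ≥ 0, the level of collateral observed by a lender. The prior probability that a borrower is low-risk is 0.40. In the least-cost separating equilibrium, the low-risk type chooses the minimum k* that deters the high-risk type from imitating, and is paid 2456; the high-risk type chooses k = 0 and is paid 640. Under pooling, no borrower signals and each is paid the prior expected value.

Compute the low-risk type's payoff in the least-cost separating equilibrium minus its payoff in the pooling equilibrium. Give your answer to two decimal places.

Least-cost separating signal: k* solves 640 = 2456 − 246·k*, so k* = (2456 − 640)/246 ≈ 7.3821.
Low-risk type's separating payoff: 2456 − 98 × k* = 2456 − 98 × (2456 − 640)/246 = 2456 − 177968/246 ≈ 1732.5528.
Pooling payoff: 0.40 × 2456 + 0.60 × 640 = 1366.4.
Difference: 1732.5528 − 1366.4 = 366.1528, i.e. 366.15 to two decimal places.
The low-risk type prefers to separate.

366.15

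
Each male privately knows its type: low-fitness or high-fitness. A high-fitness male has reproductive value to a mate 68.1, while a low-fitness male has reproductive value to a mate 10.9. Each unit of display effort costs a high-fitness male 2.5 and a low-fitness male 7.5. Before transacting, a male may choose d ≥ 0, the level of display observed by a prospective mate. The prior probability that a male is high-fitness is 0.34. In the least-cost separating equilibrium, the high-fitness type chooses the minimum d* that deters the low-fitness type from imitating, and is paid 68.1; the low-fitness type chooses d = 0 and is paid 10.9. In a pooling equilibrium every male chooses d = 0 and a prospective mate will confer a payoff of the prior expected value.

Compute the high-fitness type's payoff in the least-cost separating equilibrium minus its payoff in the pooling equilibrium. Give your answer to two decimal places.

Least-cost separating signal: d* solves 10.9 = 68.1 − 7.5·d*, so d* = (68.1 − 10.9)/7.5 ≈ 7.6267.
High-fitness type's separating payoff: 68.1 − 2.5 × d* = 68.1 − 2.5 × (68.1 − 10.9)/7.5 = 68.1 − 143/7.5 ≈ 49.0333.
Pooling payoff: 0.34 × 68.1 + 0.66 × 10.9 = 30.348.
Difference: 49.0333 − 30.348 = 18.6853, i.e. 18.69 to two decimal places.
The high-fitness type prefers to separate.

18.69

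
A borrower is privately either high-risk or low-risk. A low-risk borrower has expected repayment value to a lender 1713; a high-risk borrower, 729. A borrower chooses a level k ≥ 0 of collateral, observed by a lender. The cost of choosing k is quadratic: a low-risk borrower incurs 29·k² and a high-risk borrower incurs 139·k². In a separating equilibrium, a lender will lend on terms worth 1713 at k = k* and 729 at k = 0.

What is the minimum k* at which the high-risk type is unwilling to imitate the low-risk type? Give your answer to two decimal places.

The high-risk type at k = 0 receives 729; imitating at k* yields 1713 − 139·k*².
Indifference: 729 = 1713 − 139·k*², so k*² = (1713 − 729) / 139 ≈ 7.0791.
k* = √7.0791 ≈ 2.66.

2.66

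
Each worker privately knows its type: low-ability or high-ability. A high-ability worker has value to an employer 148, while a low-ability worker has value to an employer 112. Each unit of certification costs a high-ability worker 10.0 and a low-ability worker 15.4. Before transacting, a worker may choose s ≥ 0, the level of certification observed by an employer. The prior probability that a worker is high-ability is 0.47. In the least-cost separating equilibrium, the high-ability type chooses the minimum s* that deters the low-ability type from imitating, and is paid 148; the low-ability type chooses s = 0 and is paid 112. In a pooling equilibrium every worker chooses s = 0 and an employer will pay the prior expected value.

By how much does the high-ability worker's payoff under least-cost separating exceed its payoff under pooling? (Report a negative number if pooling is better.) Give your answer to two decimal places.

-4.30

Least-cost separating signal: s* solves 112 = 148 − 15.4·s*, so s* = (148 − 112)/15.4 ≈ 2.3377.
High-ability type's separating payoff: 148 − 10.0 × s* = 148 − 10.0 × (148 − 112)/15.4 = 148 − 360/15.4 ≈ 124.6234.
Pooling payoff: 0.47 × 148 + 0.53 × 112 = 128.92.
Difference: 124.6234 − 128.92 = -4.2966, i.e. -4.30 to two decimal places.
The high-ability type would prefer the pooling outcome.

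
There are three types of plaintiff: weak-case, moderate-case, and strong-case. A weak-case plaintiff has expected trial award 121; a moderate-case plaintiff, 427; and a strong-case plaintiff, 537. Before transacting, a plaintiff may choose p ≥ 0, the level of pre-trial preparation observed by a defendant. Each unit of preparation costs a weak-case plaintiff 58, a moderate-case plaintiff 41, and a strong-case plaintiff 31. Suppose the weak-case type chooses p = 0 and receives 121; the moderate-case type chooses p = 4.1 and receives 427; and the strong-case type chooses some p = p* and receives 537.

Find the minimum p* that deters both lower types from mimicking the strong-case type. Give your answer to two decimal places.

7.17

Weak-case type (on-path payoff 121) won't mimic when 121 ≥ 537 − 58·p*, i.e. p* ≥ 7.17.
Moderate-case type (on-path payoff 427 − 41×4.1 = 258.9) won't mimic when 258.9 ≥ 537 − 41·p*, i.e. p* ≥ 6.78.
Both must hold, so p* = max(7.17, 6.78) = 7.17. The weak-case type's constraint binds.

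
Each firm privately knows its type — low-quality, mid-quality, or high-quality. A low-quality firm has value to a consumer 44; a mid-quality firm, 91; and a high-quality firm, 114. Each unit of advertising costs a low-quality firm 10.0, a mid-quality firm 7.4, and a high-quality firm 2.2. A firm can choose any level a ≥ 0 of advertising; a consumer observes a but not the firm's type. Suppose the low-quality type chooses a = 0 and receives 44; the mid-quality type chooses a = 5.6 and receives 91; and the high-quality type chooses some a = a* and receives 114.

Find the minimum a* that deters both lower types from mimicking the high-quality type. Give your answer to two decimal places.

8.71

Low-quality type (on-path payoff 44) won't mimic when 44 ≥ 114 − 10.0·a*, i.e. a* ≥ 7.00.
Mid-quality type (on-path payoff 91 − 7.4×5.6 = 49.56) won't mimic when 49.56 ≥ 114 − 7.4·a*, i.e. a* ≥ 8.71.
Both must hold, so a* = max(7.00, 8.71) = 8.71. The mid-quality type's constraint binds.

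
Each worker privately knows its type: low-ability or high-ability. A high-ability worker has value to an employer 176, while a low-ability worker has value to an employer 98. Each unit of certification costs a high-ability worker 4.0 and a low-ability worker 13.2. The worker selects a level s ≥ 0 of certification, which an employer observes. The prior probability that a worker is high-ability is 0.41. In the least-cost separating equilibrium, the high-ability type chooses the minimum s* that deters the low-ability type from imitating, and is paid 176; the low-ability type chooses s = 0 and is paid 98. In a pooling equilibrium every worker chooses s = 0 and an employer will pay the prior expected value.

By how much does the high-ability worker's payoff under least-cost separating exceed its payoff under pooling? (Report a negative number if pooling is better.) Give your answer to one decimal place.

Least-cost separating signal: s* solves 98 = 176 − 13.2·s*, so s* = (176 − 98)/13.2 ≈ 5.9091.
High-ability type's separating payoff: 176 − 4.0 × s* = 176 − 4.0 × (176 − 98)/13.2 = 176 − 312/13.2 ≈ 152.364.
Pooling payoff: 0.41 × 176 + 0.59 × 98 = 129.98.
Difference: 152.364 − 129.98 = 22.384, i.e. 22.4 to one decimal place.
The high-ability type prefers to separate.

22.4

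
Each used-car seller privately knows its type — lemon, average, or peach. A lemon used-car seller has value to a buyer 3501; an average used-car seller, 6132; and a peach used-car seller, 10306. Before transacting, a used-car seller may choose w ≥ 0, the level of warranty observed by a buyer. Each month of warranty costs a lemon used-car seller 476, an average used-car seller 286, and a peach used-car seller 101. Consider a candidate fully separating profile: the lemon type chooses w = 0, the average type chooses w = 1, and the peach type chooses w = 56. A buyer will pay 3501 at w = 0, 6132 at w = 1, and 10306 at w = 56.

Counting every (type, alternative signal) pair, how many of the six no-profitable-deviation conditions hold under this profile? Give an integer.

4

Lemon (own payoff 3501): to w=1 gives 6132 − 476×1 = 5656 → profitable ✗; to w=56 gives 10306 − 476×56 = -16350 → no gain ✓.
Average (own payoff 6132 − 286×1 = 5846): to w=0 gives 3501 → no gain ✓; to w=56 gives 10306 − 286×56 = -5710 → no gain ✓.
Peach (own payoff 10306 − 101×56 = 4650): to w=0 gives 3501 → no gain ✓; to w=1 gives 6132 − 101×1 = 6031 → profitable ✗.
4 of the 6 constraints hold; not an equilibrium.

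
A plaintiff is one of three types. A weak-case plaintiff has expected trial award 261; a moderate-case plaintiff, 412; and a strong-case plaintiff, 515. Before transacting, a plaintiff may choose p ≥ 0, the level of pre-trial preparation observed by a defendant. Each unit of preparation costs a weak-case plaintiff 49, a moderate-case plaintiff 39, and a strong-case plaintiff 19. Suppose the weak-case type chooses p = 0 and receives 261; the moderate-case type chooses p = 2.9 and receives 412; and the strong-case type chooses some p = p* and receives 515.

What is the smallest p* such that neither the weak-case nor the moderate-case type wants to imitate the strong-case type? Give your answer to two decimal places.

5.54

Weak-case type (on-path payoff 261) won't mimic when 261 ≥ 515 − 49·p*, i.e. p* ≥ 5.18.
Moderate-case type (on-path payoff 412 − 39×2.9 = 298.9) won't mimic when 298.9 ≥ 515 − 39·p*, i.e. p* ≥ 5.54.
Both must hold, so p* = max(5.18, 5.54) = 5.54. The moderate-case type's constraint binds.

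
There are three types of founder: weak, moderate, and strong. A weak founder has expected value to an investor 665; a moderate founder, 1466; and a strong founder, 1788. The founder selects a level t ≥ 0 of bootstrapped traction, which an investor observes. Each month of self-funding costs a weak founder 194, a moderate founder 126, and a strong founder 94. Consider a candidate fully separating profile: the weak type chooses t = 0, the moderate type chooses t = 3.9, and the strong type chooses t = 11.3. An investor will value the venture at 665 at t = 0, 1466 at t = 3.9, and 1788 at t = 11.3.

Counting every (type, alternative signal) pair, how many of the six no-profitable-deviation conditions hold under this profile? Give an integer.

4

Weak (own payoff 665): to t=3.9 gives 1466 − 194×3.9 = 709.4 → profitable ✗; to t=11.3 gives 1788 − 194×11.3 = -404.2 → no gain ✓.
Strong (own payoff 1788 − 94×11.3 = 725.8): to t=0 gives 665 → no gain ✓; to t=3.9 gives 1466 − 94×3.9 = 1099.4 → profitable ✗.
Moderate (own payoff 1466 − 126×3.9 = 974.6): to t=0 gives 665 → no gain ✓; to t=11.3 gives 1788 − 126×11.3 = 364.2 → no gain ✓.
4 of the 6 constraints hold; not an equilibrium.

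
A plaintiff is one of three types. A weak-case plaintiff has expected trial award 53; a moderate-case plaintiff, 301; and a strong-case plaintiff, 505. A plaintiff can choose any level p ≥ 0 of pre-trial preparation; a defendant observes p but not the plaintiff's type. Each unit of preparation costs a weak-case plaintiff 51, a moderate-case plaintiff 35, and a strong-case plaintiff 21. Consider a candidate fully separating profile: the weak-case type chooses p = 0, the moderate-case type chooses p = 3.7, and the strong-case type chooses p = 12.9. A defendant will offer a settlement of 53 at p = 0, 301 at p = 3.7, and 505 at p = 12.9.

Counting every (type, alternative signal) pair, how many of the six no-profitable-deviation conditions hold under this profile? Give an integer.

Strong-case (own payoff 505 − 21×12.9 = 234.1): to p=0 gives 53 → no gain ✓; to p=3.7 gives 301 − 21×3.7 = 223.3 → no gain ✓.
Weak-case (own payoff 53): to p=3.7 gives 301 − 51×3.7 = 112.3 → profitable ✗; to p=12.9 gives 505 − 51×12.9 = -152.9 → no gain ✓.
Moderate-case (own payoff 301 − 35×3.7 = 171.5): to p=0 gives 53 → no gain ✓; to p=12.9 gives 505 − 35×12.9 = 53.5 → no gain ✓.
5 of the 6 constraints hold; not an equilibrium.

5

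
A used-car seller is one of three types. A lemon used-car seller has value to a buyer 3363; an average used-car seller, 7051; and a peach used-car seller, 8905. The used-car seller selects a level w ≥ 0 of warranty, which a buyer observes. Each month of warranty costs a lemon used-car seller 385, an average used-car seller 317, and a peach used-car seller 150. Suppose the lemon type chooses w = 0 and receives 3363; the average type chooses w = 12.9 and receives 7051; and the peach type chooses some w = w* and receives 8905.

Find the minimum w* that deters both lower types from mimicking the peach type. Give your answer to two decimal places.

18.75

Lemon type (on-path payoff 3363) won't mimic when 3363 ≥ 8905 − 385·w*, i.e. w* ≥ 14.39.
Average type (on-path payoff 7051 − 317×12.9 = 2961.7) won't mimic when 2961.7 ≥ 8905 − 317·w*, i.e. w* ≥ 18.75.
Both must hold, so w* = max(14.39, 18.75) = 18.75. The average type's constraint binds.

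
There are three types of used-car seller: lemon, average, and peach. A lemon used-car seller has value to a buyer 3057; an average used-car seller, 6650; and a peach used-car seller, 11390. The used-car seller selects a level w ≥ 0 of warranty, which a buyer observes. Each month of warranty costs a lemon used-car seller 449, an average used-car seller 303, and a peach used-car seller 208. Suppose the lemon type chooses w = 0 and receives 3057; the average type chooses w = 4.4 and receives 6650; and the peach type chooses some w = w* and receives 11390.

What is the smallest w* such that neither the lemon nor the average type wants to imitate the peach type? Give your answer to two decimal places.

Lemon type (on-path payoff 3057) won't mimic when 3057 ≥ 11390 − 449·w*, i.e. w* ≥ 18.56.
Average type (on-path payoff 6650 − 303×4.4 = 5316.8) won't mimic when 5316.8 ≥ 11390 − 303·w*, i.e. w* ≥ 20.04.
Both must hold, so w* = max(18.56, 20.04) = 20.04. The average type's constraint binds.

20.04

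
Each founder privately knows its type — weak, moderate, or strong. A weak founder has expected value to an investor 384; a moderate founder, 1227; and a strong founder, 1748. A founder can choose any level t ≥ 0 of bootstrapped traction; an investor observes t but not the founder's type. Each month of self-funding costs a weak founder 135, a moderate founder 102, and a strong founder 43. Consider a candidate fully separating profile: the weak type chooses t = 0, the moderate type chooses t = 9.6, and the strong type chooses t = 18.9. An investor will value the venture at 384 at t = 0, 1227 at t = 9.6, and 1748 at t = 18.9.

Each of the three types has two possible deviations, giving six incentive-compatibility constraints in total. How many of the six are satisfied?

Weak (own payoff 384): to t=9.6 gives 1227 − 135×9.6 = -69 → no gain ✓; to t=18.9 gives 1748 − 135×18.9 = -803.5 → no gain ✓.
Strong (own payoff 1748 − 43×18.9 = 935.3): to t=0 gives 384 → no gain ✓; to t=9.6 gives 1227 − 43×9.6 = 814.2 → no gain ✓.
Moderate (own payoff 1227 − 102×9.6 = 247.8): to t=0 gives 384 → profitable ✗; to t=18.9 gives 1748 − 102×18.9 = -179.8 → no gain ✓.
5 of the 6 constraints hold; not an equilibrium.

5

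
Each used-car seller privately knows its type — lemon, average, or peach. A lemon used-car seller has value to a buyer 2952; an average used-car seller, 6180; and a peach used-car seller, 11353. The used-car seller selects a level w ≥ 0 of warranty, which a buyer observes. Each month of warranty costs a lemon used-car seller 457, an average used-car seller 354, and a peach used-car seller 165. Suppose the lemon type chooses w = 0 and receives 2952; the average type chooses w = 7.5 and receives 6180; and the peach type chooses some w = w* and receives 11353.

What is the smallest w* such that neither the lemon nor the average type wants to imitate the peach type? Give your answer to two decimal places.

Average type (on-path payoff 6180 − 354×7.5 = 3525) won't mimic when 3525 ≥ 11353 − 354·w*, i.e. w* ≥ 22.11.
Lemon type (on-path payoff 2952) won't mimic when 2952 ≥ 11353 − 457·w*, i.e. w* ≥ 18.38.
Both must hold, so w* = max(18.38, 22.11) = 22.11. The average type's constraint binds.

22.11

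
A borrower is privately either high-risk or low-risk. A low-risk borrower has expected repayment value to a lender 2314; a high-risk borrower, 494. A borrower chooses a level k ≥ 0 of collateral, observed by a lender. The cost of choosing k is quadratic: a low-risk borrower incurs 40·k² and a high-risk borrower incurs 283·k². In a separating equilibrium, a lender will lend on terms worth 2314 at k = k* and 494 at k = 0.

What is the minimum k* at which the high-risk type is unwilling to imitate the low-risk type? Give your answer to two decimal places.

The high-risk type at k = 0 receives 494; imitating at k* yields 2314 − 283·k*².
Indifference: 494 = 2314 − 283·k*², so k*² = (2314 − 494) / 283 ≈ 6.4311.
k* = √6.4311 ≈ 2.54.

2.54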